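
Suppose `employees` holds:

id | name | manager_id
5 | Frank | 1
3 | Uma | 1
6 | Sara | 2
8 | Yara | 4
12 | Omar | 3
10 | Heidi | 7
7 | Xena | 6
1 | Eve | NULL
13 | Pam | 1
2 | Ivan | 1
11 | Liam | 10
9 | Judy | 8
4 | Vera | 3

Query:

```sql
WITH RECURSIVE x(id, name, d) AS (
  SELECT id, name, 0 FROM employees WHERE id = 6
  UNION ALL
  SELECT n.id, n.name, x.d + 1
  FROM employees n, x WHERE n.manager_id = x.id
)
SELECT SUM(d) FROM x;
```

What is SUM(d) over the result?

Base: id=6 (Sara) at d 0.
Iteration 1: rows with manager_id in {6} -> Xena (id 7, d 1).
Iteration 2: rows with manager_id in {7} -> Heidi (id 10, d 2).
Iteration 3: rows with manager_id in {10} -> Liam (id 11, d 3).
Iteration 4: no rows with manager_id in {11}; recursion stops.
SUM(d) = 0 + 1 + 2 + 3 = 6.

6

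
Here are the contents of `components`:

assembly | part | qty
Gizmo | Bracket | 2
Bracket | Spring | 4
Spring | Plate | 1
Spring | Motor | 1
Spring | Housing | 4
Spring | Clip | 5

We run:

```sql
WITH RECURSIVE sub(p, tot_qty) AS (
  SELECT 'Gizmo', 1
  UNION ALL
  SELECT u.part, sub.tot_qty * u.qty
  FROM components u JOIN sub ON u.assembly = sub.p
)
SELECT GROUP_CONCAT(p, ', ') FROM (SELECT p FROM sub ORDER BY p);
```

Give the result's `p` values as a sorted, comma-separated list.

Bracket, Clip, Gizmo, Housing, Motor, Plate, Spring

Base: (Gizmo, tot_qty=1).
Iteration 1: components of {Gizmo} -> Bracket = 1*2 = 2.
Iteration 2: components of {Bracket} -> Spring = 2*4 = 8.
Iteration 3: components of {Spring} -> Clip = 8*5 = 40, Housing = 8*4 = 32, Motor = 8*1 = 8, Plate = 8*1 = 8.
Iteration 4: no further components; recursion stops.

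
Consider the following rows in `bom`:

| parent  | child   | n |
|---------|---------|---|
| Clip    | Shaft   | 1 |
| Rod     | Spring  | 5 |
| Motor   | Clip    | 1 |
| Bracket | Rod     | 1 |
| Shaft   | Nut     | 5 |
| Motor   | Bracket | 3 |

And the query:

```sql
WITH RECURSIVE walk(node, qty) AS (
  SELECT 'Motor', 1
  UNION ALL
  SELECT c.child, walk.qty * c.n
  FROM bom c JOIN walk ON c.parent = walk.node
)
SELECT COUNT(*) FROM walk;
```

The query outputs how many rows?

Base: (Motor, qty=1).
Iteration 1: components of {Motor} -> Bracket = 1*3 = 3, Clip = 1*1 = 1.
Iteration 2: components of {Bracket,Clip} -> Rod = 3*1 = 3, Shaft = 1*1 = 1.
Iteration 3: components of {Rod,Shaft} -> Nut = 1*5 = 5, Spring = 3*5 = 15.
Iteration 4: no further components; recursion stops.
Total rows emitted: 7.

7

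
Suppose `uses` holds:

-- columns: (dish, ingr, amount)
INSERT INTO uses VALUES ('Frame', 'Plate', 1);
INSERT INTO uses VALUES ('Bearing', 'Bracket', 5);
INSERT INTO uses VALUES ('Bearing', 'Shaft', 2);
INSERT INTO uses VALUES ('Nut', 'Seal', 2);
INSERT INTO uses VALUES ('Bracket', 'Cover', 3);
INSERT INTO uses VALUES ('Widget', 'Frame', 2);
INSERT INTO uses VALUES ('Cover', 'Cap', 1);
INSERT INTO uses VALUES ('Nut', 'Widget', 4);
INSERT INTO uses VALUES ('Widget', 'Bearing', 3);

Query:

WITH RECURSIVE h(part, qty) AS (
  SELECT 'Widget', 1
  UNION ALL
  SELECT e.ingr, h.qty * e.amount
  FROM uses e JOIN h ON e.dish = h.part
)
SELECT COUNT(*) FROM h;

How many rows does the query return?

Base: (Widget, qty=1).
Iteration 1: components of {Widget} -> Bearing = 1*3 = 3, Frame = 1*2 = 2.
Iteration 2: components of {Bearing,Frame} -> Bracket = 3*5 = 15, Plate = 2*1 = 2, Shaft = 3*2 = 6.
Iteration 3: components of {Bracket,Plate,Shaft} -> Cover = 15*3 = 45.
Iteration 4: components of {Cover} -> Cap = 45*1 = 45.
Iteration 5: no further components; recursion stops.
Total rows emitted: 8.

8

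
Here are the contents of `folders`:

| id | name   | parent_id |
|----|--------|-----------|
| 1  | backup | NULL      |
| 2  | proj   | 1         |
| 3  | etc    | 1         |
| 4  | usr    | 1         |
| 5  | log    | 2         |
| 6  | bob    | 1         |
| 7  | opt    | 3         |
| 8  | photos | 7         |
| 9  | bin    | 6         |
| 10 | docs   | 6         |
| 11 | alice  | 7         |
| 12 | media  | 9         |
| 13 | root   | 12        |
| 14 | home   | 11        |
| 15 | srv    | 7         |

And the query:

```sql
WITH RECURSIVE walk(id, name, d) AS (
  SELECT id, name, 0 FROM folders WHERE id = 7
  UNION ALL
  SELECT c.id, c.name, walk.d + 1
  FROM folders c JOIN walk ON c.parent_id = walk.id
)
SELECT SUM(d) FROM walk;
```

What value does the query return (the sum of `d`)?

Base: id=7 (opt) at d 0.
Iteration 1: rows with parent_id in {7} -> photos (id 8, d 1), alice (id 11, d 1), srv (id 15, d 1).
Iteration 2: rows with parent_id in {8,11,15} -> home (id 14, d 2).
Iteration 3: no rows with parent_id in {14}; recursion stops.
SUM(d) = 0 + 1 + 1 + 1 + 2 = 5.

5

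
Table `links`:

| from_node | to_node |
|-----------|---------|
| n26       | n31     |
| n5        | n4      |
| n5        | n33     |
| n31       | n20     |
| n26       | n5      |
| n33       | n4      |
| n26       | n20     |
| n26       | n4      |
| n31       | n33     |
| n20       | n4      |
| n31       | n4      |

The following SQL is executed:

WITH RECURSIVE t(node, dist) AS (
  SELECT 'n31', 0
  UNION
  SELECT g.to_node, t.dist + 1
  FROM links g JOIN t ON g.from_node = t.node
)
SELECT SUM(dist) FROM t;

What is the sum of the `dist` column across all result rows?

Base: (n31, dist=0).
Iteration 1: edges from {n31} -> (n20, dist=1), (n33, dist=1), (n4, dist=1).
Iteration 2: edges from {n20,n33,n4} -> (n4, dist=2). [UNION drops 1 duplicate row(s)]
Iteration 3: no outgoing edges from {n4}; recursion stops.
SUM(dist) = 0 + 1 + 1 + 1 + 2 = 5.

5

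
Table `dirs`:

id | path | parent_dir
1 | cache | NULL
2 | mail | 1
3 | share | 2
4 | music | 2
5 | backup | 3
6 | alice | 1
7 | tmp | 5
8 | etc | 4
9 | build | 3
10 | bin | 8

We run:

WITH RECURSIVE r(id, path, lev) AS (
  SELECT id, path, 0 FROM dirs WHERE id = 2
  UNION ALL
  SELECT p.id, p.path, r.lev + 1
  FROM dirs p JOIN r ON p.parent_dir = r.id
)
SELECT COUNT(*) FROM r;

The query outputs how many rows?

Base: id=2 (mail) at lev 0.
Iteration 1: rows with parent_dir in {2} -> share (id 3, lev 1), music (id 4, lev 1).
Iteration 2: rows with parent_dir in {3,4} -> backup (id 5, lev 2), etc (id 8, lev 2), build (id 9, lev 2).
Iteration 3: rows with parent_dir in {5,8,9} -> tmp (id 7, lev 3), bin (id 10, lev 3).
Iteration 4: no rows with parent_dir in {7,10}; recursion stops.
Total rows emitted: 8.

8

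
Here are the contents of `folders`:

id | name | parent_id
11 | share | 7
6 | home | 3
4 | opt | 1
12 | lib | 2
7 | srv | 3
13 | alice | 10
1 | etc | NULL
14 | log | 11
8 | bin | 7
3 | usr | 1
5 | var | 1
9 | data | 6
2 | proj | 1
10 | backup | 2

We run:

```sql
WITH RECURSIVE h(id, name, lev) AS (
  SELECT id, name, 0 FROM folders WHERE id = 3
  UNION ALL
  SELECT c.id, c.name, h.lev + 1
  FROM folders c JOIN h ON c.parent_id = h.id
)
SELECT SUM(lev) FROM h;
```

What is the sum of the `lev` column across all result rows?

Base: id=3 (usr) at lev 0.
Iteration 1: rows with parent_id in {3} -> home (id 6, lev 1), srv (id 7, lev 1).
Iteration 2: rows with parent_id in {6,7} -> bin (id 8, lev 2), data (id 9, lev 2), share (id 11, lev 2).
Iteration 3: rows with parent_id in {8,9,11} -> log (id 14, lev 3).
Iteration 4: no rows with parent_id in {14}; recursion stops.
SUM(lev) = 0 + 1 + 1 + 2 + 2 + 2 + 3 = 11.

11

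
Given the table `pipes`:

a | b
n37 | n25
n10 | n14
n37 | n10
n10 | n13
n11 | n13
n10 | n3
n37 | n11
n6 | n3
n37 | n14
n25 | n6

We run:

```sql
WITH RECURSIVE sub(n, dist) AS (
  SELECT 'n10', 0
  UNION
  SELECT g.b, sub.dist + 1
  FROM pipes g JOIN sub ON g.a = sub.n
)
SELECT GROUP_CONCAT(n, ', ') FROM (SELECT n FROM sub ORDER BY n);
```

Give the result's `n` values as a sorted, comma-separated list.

Base: (n10, dist=0).
Iteration 1: edges from {n10} -> (n13, dist=1), (n14, dist=1), (n3, dist=1).
Iteration 2: no outgoing edges from {n13,n14,n3}; recursion stops.

n10, n13, n14, n3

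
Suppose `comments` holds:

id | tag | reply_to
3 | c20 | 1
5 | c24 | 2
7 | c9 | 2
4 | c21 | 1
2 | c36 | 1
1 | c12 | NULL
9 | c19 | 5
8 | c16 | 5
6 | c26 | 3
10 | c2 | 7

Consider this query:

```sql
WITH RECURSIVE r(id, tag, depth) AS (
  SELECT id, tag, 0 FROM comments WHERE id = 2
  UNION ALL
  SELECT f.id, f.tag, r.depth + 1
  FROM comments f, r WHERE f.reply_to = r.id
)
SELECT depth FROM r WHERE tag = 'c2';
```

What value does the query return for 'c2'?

2

Base: id=2 (c36) at depth 0.
Iteration 1: rows with reply_to in {2} -> c24 (id 5, depth 1), c9 (id 7, depth 1).
Iteration 2: rows with reply_to in {5,7} -> c16 (id 8, depth 2), c19 (id 9, depth 2), c2 (id 10, depth 2).
Iteration 3: no rows with reply_to in {8,9,10}; recursion stops.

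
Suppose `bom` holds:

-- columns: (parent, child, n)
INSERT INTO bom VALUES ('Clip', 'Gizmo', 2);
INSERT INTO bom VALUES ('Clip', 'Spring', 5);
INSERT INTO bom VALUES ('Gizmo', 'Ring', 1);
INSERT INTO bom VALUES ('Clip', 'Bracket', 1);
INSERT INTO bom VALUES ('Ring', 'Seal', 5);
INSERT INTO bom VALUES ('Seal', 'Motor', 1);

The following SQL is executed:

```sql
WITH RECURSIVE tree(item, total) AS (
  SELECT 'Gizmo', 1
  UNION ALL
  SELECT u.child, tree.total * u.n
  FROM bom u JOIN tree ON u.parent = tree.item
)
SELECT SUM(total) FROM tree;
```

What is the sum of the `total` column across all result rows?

Base: (Gizmo, total=1).
Iteration 1: components of {Gizmo} -> Ring = 1*1 = 1.
Iteration 2: components of {Ring} -> Seal = 1*5 = 5.
Iteration 3: components of {Seal} -> Motor = 5*1 = 5.
Iteration 4: no further components; recursion stops.
SUM(total) = 1 + 1 + 5 + 5 = 12.

12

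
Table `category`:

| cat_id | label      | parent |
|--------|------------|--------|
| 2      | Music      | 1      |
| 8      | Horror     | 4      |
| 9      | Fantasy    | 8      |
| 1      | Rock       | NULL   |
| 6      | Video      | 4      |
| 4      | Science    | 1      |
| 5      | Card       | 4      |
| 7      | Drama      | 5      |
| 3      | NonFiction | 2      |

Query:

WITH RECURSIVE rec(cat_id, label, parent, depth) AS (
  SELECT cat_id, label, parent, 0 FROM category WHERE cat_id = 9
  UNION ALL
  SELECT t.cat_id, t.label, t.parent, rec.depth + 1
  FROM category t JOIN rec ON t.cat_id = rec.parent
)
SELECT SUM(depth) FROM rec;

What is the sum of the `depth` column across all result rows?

6

Base: cat_id=9 (Fantasy), parent=8, depth 0.
Iteration 1: join on cat_id=8 -> Horror (id 8, parent=4, depth 1).
Iteration 2: join on cat_id=4 -> Science (id 4, parent=1, depth 2).
Iteration 3: join on cat_id=1 -> Rock (id 1, parent=NULL, depth 3).
Iteration 4: parent is NULL; no match; recursion stops.
SUM(depth) = 0 + 1 + 2 + 3 = 6.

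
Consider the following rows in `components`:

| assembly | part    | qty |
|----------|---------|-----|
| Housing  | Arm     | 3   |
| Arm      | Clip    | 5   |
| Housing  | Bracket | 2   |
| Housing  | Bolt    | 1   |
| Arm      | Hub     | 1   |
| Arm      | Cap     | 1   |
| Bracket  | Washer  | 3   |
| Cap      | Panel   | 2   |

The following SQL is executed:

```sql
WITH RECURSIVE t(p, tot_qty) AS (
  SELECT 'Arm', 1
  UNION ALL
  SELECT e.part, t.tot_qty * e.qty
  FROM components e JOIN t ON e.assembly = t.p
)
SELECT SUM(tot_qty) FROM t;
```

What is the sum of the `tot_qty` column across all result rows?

Base: (Arm, tot_qty=1).
Iteration 1: components of {Arm} -> Cap = 1*1 = 1, Clip = 1*5 = 5, Hub = 1*1 = 1.
Iteration 2: components of {Cap,Clip,Hub} -> Panel = 1*2 = 2.
Iteration 3: no further components; recursion stops.
SUM(tot_qty) = 1 + 5 + 1 + 1 + 2 = 10.

10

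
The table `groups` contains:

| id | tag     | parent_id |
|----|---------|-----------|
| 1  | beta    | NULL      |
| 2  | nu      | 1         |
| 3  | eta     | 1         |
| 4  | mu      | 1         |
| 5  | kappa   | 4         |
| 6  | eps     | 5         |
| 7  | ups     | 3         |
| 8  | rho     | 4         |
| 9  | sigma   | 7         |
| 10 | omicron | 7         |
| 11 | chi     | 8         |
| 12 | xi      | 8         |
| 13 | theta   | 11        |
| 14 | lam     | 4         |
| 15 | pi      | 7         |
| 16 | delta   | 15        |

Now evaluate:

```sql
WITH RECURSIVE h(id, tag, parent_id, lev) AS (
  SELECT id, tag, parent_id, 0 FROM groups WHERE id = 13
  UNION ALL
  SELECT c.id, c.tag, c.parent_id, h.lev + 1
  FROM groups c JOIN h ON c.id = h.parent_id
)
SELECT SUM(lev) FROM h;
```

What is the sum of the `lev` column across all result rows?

10

Base: id=13 (theta), parent_id=11, lev 0.
Iteration 1: join on id=11 -> chi (id 11, parent_id=8, lev 1).
Iteration 2: join on id=8 -> rho (id 8, parent_id=4, lev 2).
Iteration 3: join on id=4 -> mu (id 4, parent_id=1, lev 3).
Iteration 4: join on id=1 -> beta (id 1, parent_id=NULL, lev 4).
Iteration 5: parent_id is NULL; no match; recursion stops.
SUM(lev) = 0 + 1 + 2 + 3 + 4 = 10.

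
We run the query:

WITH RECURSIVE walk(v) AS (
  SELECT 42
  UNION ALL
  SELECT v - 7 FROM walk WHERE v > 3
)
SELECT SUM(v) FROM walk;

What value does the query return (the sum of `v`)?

Base: v=42.
Iteration 1: 42 > 3 holds -> v = 42 - 7 = 35.
Iteration 2: 35 > 3 holds -> v = 35 - 7 = 28.
Iteration 3: 28 > 3 holds -> v = 28 - 7 = 21.
Iteration 4: 21 > 3 holds -> v = 21 - 7 = 14.
Iteration 5: 14 > 3 holds -> v = 14 - 7 = 7.
Iteration 6: 7 > 3 holds -> v = 7 - 7 = 0.
Iteration 7: 0 > 3 fails; recursion stops.
SUM(v) = 42 + 35 + 28 + 21 + 14 + 7 + 0 = 147.

147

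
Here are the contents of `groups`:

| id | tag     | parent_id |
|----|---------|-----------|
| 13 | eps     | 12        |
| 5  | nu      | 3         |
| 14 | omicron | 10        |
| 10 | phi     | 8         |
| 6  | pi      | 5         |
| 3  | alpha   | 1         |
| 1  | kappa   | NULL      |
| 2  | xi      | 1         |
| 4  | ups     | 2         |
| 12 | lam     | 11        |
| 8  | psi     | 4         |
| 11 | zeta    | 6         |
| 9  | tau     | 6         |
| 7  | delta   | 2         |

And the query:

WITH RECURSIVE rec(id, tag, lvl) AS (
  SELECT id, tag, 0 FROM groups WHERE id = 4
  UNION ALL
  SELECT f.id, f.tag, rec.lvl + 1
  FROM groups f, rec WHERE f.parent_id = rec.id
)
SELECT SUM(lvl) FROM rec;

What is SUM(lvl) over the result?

6

Base: id=4 (ups) at lvl 0.
Iteration 1: rows with parent_id in {4} -> psi (id 8, lvl 1).
Iteration 2: rows with parent_id in {8} -> phi (id 10, lvl 2).
Iteration 3: rows with parent_id in {10} -> omicron (id 14, lvl 3).
Iteration 4: no rows with parent_id in {14}; recursion stops.
SUM(lvl) = 0 + 1 + 2 + 3 = 6.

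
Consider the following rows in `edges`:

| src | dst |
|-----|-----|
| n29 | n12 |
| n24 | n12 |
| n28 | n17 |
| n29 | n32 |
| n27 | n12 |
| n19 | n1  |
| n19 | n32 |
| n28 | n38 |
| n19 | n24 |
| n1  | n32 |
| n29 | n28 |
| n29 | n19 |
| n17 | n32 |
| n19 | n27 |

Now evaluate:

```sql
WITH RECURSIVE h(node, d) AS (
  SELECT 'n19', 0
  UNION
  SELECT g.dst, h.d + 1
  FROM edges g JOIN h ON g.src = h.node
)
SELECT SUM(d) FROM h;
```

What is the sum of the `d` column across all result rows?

8

Base: (n19, d=0).
Iteration 1: edges from {n19} -> (n1, d=1), (n24, d=1), (n27, d=1), (n32, d=1).
Iteration 2: edges from {n1,n24,n27,n32} -> (n12, d=2), (n32, d=2). [UNION drops 1 duplicate row(s)]
Iteration 3: no outgoing edges from {n12,n32}; recursion stops.
SUM(d) = 0 + 1 + 1 + 1 + 1 + 2 + 2 = 8.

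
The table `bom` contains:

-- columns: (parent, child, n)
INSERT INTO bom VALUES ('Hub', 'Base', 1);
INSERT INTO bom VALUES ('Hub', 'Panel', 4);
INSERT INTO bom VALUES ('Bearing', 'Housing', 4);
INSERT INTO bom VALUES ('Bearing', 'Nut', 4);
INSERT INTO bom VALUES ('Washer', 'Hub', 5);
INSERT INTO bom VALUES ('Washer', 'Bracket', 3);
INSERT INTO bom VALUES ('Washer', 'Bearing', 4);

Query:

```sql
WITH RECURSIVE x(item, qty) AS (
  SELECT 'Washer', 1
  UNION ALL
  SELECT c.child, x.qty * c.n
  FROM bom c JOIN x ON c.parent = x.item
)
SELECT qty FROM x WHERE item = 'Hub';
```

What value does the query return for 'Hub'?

Base: (Washer, qty=1).
Iteration 1: components of {Washer} -> Bearing = 1*4 = 4, Bracket = 1*3 = 3, Hub = 1*5 = 5.
Iteration 2: components of {Bearing,Bracket,Hub} -> Base = 5*1 = 5, Housing = 4*4 = 16, Nut = 4*4 = 16, Panel = 5*4 = 20.
Iteration 3: no further components; recursion stops.

5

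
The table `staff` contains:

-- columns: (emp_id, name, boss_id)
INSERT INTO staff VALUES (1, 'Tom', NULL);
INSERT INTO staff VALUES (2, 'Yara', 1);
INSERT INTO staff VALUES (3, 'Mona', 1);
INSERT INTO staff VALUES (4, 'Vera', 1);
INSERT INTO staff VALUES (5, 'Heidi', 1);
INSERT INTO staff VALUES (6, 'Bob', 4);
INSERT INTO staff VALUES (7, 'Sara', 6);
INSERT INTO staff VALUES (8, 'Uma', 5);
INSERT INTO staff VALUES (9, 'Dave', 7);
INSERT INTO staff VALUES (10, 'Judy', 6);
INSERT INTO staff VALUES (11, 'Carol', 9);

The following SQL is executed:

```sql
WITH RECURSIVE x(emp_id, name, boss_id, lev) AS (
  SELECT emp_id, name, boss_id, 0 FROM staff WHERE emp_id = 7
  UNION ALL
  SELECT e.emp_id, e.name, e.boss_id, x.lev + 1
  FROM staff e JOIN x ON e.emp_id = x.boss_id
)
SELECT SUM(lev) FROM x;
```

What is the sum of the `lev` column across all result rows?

Base: emp_id=7 (Sara), boss_id=6, lev 0.
Iteration 1: join on emp_id=6 -> Bob (id 6, boss_id=4, lev 1).
Iteration 2: join on emp_id=4 -> Vera (id 4, boss_id=1, lev 2).
Iteration 3: join on emp_id=1 -> Tom (id 1, boss_id=NULL, lev 3).
Iteration 4: boss_id is NULL; no match; recursion stops.
SUM(lev) = 0 + 1 + 2 + 3 = 6.

6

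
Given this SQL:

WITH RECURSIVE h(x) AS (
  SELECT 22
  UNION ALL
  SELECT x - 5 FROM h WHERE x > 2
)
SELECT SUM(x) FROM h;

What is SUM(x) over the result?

Base: x=22.
Iteration 1: 22 > 2 holds -> x = 22 - 5 = 17.
Iteration 2: 17 > 2 holds -> x = 17 - 5 = 12.
Iteration 3: 12 > 2 holds -> x = 12 - 5 = 7.
Iteration 4: 7 > 2 holds -> x = 7 - 5 = 2.
Iteration 5: 2 > 2 fails; recursion stops.
SUM(x) = 22 + 17 + 12 + 7 + 2 = 60.

60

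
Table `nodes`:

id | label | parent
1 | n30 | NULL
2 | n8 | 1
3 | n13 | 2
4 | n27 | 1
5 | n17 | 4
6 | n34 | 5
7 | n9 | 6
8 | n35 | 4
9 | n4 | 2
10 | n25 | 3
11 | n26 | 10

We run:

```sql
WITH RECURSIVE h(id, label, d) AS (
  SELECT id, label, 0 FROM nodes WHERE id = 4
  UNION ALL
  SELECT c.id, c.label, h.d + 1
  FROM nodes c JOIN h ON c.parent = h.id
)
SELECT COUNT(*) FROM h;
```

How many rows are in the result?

Base: id=4 (n27) at d 0.
Iteration 1: rows with parent in {4} -> n17 (id 5, d 1), n35 (id 8, d 1).
Iteration 2: rows with parent in {5,8} -> n34 (id 6, d 2).
Iteration 3: rows with parent in {6} -> n9 (id 7, d 3).
Iteration 4: no rows with parent in {7}; recursion stops.
Total rows emitted: 5.

5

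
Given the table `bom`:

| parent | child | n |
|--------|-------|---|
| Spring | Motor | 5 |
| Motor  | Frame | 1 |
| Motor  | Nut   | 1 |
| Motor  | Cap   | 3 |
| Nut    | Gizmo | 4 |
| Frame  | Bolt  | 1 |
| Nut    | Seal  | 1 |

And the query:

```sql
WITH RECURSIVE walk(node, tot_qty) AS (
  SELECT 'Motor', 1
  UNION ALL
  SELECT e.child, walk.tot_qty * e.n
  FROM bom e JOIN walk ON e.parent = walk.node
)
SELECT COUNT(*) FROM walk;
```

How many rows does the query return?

7

Base: (Motor, tot_qty=1).
Iteration 1: components of {Motor} -> Cap = 1*3 = 3, Frame = 1*1 = 1, Nut = 1*1 = 1.
Iteration 2: components of {Cap,Frame,Nut} -> Bolt = 1*1 = 1, Gizmo = 1*4 = 4, Seal = 1*1 = 1.
Iteration 3: no further components; recursion stops.
Total rows emitted: 7.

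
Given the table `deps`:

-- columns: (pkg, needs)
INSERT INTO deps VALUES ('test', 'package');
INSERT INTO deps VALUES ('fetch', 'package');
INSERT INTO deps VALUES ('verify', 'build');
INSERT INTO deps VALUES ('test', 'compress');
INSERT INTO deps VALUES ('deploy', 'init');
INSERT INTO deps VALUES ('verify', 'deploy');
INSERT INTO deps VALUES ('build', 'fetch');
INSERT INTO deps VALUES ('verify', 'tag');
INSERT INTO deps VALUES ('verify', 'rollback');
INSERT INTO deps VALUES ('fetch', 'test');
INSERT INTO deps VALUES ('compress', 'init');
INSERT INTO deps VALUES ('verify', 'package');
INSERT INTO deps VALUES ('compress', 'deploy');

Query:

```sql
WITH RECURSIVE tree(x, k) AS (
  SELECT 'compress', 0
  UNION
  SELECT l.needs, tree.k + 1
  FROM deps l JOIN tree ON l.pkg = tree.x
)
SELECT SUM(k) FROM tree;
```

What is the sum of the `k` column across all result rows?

Base: (compress, k=0).
Iteration 1: edges from {compress} -> (deploy, k=1), (init, k=1).
Iteration 2: edges from {deploy,init} -> (init, k=2).
Iteration 3: no outgoing edges from {init}; recursion stops.
SUM(k) = 0 + 1 + 1 + 2 = 4.

4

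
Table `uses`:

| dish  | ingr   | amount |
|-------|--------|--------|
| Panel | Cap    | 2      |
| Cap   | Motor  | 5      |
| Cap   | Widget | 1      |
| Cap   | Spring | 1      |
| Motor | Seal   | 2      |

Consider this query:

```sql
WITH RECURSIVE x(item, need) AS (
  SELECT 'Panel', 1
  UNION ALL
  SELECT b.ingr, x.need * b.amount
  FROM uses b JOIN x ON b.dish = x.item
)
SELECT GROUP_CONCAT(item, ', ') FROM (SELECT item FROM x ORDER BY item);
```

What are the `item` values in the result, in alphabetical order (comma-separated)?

Cap, Motor, Panel, Seal, Spring, Widget

Base: (Panel, need=1).
Iteration 1: components of {Panel} -> Cap = 1*2 = 2.
Iteration 2: components of {Cap} -> Motor = 2*5 = 10, Spring = 2*1 = 2, Widget = 2*1 = 2.
Iteration 3: components of {Motor,Spring,Widget} -> Seal = 10*2 = 20.
Iteration 4: no further components; recursion stops.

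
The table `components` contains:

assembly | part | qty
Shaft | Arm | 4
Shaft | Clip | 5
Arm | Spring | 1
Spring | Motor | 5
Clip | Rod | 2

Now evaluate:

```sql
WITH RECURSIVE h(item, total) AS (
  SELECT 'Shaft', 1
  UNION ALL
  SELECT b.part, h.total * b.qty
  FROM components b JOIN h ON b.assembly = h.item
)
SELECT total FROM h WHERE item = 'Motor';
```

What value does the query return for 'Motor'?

Base: (Shaft, total=1).
Iteration 1: components of {Shaft} -> Arm = 1*4 = 4, Clip = 1*5 = 5.
Iteration 2: components of {Arm,Clip} -> Rod = 5*2 = 10, Spring = 4*1 = 4.
Iteration 3: components of {Rod,Spring} -> Motor = 4*5 = 20.
Iteration 4: no further components; recursion stops.

20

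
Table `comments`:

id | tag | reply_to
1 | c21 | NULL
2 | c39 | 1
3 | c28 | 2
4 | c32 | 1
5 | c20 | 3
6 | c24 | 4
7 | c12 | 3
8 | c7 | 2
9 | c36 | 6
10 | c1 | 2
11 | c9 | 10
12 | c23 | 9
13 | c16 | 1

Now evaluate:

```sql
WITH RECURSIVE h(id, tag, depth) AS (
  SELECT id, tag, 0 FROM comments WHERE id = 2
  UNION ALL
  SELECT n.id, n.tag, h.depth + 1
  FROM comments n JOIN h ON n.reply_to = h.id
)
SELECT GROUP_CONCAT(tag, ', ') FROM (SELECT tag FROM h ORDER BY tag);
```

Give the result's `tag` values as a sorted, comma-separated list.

Base: id=2 (c39) at depth 0.
Iteration 1: rows with reply_to in {2} -> c28 (id 3, depth 1), c7 (id 8, depth 1), c1 (id 10, depth 1).
Iteration 2: rows with reply_to in {3,8,10} -> c20 (id 5, depth 2), c12 (id 7, depth 2), c9 (id 11, depth 2).
Iteration 3: no rows with reply_to in {5,7,11}; recursion stops.

c1, c12, c20, c28, c39, c7, c9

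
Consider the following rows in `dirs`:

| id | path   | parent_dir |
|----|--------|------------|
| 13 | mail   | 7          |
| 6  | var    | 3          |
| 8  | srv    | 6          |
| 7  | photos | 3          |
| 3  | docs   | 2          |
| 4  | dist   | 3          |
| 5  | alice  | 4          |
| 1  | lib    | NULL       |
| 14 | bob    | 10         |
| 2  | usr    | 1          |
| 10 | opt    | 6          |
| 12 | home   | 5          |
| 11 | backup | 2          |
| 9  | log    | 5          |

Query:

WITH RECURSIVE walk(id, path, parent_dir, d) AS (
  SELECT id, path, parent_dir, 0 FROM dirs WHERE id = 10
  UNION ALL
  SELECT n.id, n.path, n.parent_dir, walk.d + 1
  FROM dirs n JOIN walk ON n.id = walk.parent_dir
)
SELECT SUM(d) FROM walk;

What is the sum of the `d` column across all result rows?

Base: id=10 (opt), parent_dir=6, d 0.
Iteration 1: join on id=6 -> var (id 6, parent_dir=3, d 1).
Iteration 2: join on id=3 -> docs (id 3, parent_dir=2, d 2).
Iteration 3: join on id=2 -> usr (id 2, parent_dir=1, d 3).
Iteration 4: join on id=1 -> lib (id 1, parent_dir=NULL, d 4).
Iteration 5: parent_dir is NULL; no match; recursion stops.
SUM(d) = 0 + 1 + 2 + 3 + 4 = 10.

10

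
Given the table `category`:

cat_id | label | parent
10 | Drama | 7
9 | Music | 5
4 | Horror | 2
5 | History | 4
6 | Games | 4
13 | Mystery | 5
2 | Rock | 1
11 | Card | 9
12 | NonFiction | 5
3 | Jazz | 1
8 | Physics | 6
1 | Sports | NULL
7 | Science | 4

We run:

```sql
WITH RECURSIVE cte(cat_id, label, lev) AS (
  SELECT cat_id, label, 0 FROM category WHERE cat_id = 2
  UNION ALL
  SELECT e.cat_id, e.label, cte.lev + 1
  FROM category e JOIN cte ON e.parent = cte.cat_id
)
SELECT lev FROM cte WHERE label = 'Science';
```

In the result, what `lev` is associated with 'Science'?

Base: cat_id=2 (Rock) at lev 0.
Iteration 1: rows with parent in {2} -> Horror (id 4, lev 1).
Iteration 2: rows with parent in {4} -> History (id 5, lev 2), Games (id 6, lev 2), Science (id 7, lev 2).
Iteration 3: rows with parent in {5,6,7} -> Physics (id 8, lev 3), Music (id 9, lev 3), Drama (id 10, lev 3), NonFiction (id 12, lev 3), Mystery (id 13, lev 3).
Iteration 4: rows with parent in {8,9,10,12,13} -> Card (id 11, lev 4).
Iteration 5: no rows with parent in {11}; recursion stops.

2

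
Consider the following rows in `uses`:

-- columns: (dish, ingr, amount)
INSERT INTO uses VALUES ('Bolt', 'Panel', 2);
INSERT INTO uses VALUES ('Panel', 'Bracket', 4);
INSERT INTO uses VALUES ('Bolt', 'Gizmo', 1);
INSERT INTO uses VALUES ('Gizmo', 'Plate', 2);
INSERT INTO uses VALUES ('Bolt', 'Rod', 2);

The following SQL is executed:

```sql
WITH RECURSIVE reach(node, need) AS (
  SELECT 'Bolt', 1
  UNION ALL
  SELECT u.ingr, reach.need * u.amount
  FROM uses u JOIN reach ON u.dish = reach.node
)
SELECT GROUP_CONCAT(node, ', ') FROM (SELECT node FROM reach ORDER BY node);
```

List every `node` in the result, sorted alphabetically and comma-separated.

Bolt, Bracket, Gizmo, Panel, Plate, Rod

Base: (Bolt, need=1).
Iteration 1: components of {Bolt} -> Gizmo = 1*1 = 1, Panel = 1*2 = 2, Rod = 1*2 = 2.
Iteration 2: components of {Gizmo,Panel,Rod} -> Bracket = 2*4 = 8, Plate = 1*2 = 2.
Iteration 3: no further components; recursion stops.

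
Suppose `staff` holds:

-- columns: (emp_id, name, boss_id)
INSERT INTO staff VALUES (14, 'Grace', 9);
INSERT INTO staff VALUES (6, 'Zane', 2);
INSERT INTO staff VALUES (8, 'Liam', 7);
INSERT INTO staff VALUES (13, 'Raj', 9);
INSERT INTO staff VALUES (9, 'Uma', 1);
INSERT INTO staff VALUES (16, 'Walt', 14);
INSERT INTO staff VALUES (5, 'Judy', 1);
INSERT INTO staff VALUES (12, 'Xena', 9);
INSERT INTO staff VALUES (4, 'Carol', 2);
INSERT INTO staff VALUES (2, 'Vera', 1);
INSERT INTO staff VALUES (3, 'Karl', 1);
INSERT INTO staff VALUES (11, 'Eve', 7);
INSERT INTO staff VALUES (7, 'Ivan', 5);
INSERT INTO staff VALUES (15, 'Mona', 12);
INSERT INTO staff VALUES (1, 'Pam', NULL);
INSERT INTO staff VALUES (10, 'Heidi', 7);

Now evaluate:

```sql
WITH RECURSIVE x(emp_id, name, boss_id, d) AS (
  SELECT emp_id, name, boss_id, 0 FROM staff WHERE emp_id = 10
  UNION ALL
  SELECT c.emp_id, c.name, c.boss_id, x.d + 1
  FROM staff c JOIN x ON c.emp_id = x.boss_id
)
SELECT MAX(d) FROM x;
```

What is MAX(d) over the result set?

Base: emp_id=10 (Heidi), boss_id=7, d 0.
Iteration 1: join on emp_id=7 -> Ivan (id 7, boss_id=5, d 1).
Iteration 2: join on emp_id=5 -> Judy (id 5, boss_id=1, d 2).
Iteration 3: join on emp_id=1 -> Pam (id 1, boss_id=NULL, d 3).
Iteration 4: boss_id is NULL; no match; recursion stops.
d values: 0, 1, 2, 3; the maximum is 3.

3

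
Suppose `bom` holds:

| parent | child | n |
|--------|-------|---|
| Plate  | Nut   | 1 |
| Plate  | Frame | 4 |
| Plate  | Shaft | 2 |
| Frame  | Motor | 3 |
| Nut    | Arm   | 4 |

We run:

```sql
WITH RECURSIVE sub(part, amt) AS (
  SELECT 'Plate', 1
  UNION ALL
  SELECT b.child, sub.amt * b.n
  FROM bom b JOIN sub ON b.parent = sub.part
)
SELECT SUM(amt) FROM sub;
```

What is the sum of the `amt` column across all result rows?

Base: (Plate, amt=1).
Iteration 1: components of {Plate} -> Frame = 1*4 = 4, Nut = 1*1 = 1, Shaft = 1*2 = 2.
Iteration 2: components of {Frame,Nut,Shaft} -> Arm = 1*4 = 4, Motor = 4*3 = 12.
Iteration 3: no further components; recursion stops.
SUM(amt) = 1 + 1 + 4 + 2 + 4 + 12 = 24.

24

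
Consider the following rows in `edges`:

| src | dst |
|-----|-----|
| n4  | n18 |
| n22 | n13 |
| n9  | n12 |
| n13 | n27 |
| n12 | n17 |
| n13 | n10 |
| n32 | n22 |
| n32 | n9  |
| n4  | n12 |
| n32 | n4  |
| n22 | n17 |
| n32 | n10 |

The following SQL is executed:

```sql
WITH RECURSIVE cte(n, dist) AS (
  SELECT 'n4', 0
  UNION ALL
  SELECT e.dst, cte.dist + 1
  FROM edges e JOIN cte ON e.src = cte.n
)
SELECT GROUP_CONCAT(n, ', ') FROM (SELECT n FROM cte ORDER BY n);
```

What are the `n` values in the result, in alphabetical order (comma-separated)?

n12, n17, n18, n4

Base: (n4, dist=0).
Iteration 1: edges from {n4} -> (n12, dist=1), (n18, dist=1).
Iteration 2: edges from {n12,n18} -> (n17, dist=2).
Iteration 3: no outgoing edges from {n17}; recursion stops.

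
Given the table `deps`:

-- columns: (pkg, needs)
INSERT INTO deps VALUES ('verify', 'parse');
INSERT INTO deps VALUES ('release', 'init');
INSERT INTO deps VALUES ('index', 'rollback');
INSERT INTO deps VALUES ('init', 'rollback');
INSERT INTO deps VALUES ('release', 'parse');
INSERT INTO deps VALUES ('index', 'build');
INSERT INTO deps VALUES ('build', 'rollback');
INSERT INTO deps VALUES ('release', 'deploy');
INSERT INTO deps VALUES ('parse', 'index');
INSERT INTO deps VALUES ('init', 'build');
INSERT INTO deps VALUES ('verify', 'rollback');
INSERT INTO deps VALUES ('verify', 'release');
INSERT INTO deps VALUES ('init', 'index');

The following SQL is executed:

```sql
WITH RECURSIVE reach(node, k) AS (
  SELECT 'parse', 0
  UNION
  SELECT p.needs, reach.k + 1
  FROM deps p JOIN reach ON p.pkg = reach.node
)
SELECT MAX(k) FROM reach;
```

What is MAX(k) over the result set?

3

Base: (parse, k=0).
Iteration 1: edges from {parse} -> (index, k=1).
Iteration 2: edges from {index} -> (build, k=2), (rollback, k=2).
Iteration 3: edges from {build,rollback} -> (rollback, k=3).
Iteration 4: no outgoing edges from {rollback}; recursion stops.
k values: 0, 1, 2, 2, 3; the maximum is 3.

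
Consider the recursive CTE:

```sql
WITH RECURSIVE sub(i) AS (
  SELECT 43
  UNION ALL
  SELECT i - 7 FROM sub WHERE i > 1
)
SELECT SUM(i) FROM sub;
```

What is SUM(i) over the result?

154

Base: i=43.
Iteration 1: 43 > 1 holds -> i = 43 - 7 = 36.
Iteration 2: 36 > 1 holds -> i = 36 - 7 = 29.
Iteration 3: 29 > 1 holds -> i = 29 - 7 = 22.
Iteration 4: 22 > 1 holds -> i = 22 - 7 = 15.
Iteration 5: 15 > 1 holds -> i = 15 - 7 = 8.
Iteration 6: 8 > 1 holds -> i = 8 - 7 = 1.
Iteration 7: 1 > 1 fails; recursion stops.
SUM(i) = 43 + 36 + 29 + 22 + 15 + 8 + 1 = 154.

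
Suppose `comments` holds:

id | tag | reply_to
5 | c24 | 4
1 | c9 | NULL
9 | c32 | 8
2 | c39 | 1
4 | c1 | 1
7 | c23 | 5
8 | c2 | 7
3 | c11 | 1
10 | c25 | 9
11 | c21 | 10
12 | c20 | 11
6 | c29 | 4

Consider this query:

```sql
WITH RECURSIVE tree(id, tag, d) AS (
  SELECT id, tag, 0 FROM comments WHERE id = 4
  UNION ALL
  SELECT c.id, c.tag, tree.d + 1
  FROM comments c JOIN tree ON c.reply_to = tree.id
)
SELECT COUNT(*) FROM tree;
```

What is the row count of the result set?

9

Base: id=4 (c1) at d 0.
Iteration 1: rows with reply_to in {4} -> c24 (id 5, d 1), c29 (id 6, d 1).
Iteration 2: rows with reply_to in {5,6} -> c23 (id 7, d 2).
Iteration 3: rows with reply_to in {7} -> c2 (id 8, d 3).
Iteration 4: rows with reply_to in {8} -> c32 (id 9, d 4).
Iteration 5: rows with reply_to in {9} -> c25 (id 10, d 5).
Iteration 6: rows with reply_to in {10} -> c21 (id 11, d 6).
Iteration 7: rows with reply_to in {11} -> c20 (id 12, d 7).
Iteration 8: no rows with reply_to in {12}; recursion stops.
Total rows emitted: 9.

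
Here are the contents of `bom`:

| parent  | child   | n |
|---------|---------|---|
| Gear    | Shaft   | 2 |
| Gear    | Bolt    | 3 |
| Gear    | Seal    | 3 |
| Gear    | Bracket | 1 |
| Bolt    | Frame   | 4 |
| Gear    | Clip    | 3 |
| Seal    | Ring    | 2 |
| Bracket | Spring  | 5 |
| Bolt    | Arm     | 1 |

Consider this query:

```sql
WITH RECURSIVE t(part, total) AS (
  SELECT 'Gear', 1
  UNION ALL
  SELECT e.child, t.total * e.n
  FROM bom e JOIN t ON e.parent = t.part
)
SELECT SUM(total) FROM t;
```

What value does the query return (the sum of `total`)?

Base: (Gear, total=1).
Iteration 1: components of {Gear} -> Bolt = 1*3 = 3, Bracket = 1*1 = 1, Clip = 1*3 = 3, Seal = 1*3 = 3, Shaft = 1*2 = 2.
Iteration 2: components of {Bolt,Bracket,Clip,Seal,Shaft} -> Arm = 3*1 = 3, Frame = 3*4 = 12, Ring = 3*2 = 6, Spring = 1*5 = 5.
Iteration 3: no further components; recursion stops.
SUM(total) = 1 + 2 + 3 + 3 + 1 + 3 + 12 + 3 + 6 + 5 = 39.

39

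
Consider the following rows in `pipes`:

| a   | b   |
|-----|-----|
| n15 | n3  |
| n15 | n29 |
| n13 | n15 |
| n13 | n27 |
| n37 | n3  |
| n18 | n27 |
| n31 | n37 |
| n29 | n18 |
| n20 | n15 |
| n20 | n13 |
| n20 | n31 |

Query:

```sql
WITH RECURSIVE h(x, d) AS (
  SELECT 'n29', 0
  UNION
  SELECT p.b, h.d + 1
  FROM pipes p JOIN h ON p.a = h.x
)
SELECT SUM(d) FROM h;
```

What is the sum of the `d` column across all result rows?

3

Base: (n29, d=0).
Iteration 1: edges from {n29} -> (n18, d=1).
Iteration 2: edges from {n18} -> (n27, d=2).
Iteration 3: no outgoing edges from {n27}; recursion stops.
SUM(d) = 0 + 1 + 2 = 3.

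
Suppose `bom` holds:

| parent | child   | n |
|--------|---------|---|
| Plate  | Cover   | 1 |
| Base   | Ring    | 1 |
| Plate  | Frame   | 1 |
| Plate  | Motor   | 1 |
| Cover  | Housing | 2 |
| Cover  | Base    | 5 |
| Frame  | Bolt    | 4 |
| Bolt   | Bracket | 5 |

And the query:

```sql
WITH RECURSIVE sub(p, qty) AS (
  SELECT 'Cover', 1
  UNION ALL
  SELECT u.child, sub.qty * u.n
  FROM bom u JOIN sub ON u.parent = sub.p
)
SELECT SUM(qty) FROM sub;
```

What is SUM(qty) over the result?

Base: (Cover, qty=1).
Iteration 1: components of {Cover} -> Base = 1*5 = 5, Housing = 1*2 = 2.
Iteration 2: components of {Base,Housing} -> Ring = 5*1 = 5.
Iteration 3: no further components; recursion stops.
SUM(qty) = 1 + 2 + 5 + 5 = 13.

13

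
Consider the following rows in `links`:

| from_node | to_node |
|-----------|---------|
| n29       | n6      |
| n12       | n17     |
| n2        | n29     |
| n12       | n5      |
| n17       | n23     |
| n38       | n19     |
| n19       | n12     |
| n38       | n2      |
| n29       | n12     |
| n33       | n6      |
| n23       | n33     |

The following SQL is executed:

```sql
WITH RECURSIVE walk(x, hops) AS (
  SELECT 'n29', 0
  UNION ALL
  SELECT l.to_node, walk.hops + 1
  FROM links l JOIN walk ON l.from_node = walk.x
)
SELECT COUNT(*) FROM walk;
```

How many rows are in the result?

Base: (n29, hops=0).
Iteration 1: edges from {n29} -> (n12, hops=1), (n6, hops=1).
Iteration 2: edges from {n12,n6} -> (n17, hops=2), (n5, hops=2).
Iteration 3: edges from {n17,n5} -> (n23, hops=3).
Iteration 4: edges from {n23} -> (n33, hops=4).
Iteration 5: edges from {n33} -> (n6, hops=5).
Iteration 6: no outgoing edges from {n6}; recursion stops.
Total rows emitted: 8.

8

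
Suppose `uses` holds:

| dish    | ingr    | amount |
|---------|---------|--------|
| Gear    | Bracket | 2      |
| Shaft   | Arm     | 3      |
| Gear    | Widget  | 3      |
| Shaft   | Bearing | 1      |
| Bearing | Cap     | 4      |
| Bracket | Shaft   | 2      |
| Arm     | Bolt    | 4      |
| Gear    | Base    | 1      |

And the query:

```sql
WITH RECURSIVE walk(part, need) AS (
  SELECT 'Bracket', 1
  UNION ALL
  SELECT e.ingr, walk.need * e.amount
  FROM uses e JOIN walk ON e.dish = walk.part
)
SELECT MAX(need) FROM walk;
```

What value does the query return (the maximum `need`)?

Base: (Bracket, need=1).
Iteration 1: components of {Bracket} -> Shaft = 1*2 = 2.
Iteration 2: components of {Shaft} -> Arm = 2*3 = 6, Bearing = 2*1 = 2.
Iteration 3: components of {Arm,Bearing} -> Bolt = 6*4 = 24, Cap = 2*4 = 8.
Iteration 4: no further components; recursion stops.
need values: 1, 2, 6, 2, 24, 8; the maximum is 24.

24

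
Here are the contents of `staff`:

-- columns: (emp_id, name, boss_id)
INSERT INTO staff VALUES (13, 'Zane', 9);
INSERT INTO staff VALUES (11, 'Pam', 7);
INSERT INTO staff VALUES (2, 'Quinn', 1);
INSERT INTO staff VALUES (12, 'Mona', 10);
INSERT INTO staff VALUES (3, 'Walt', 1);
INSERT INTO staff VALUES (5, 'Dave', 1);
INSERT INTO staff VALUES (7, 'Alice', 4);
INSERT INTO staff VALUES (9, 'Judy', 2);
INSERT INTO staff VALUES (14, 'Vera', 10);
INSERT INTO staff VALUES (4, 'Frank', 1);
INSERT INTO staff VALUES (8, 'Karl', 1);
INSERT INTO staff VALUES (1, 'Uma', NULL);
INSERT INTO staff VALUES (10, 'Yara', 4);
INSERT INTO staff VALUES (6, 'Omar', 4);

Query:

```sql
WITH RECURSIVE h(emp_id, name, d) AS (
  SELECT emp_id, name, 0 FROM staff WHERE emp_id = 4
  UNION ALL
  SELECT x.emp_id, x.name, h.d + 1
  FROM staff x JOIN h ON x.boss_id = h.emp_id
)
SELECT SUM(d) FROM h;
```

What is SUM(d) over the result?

Base: emp_id=4 (Frank) at d 0.
Iteration 1: rows with boss_id in {4} -> Omar (id 6, d 1), Alice (id 7, d 1), Yara (id 10, d 1).
Iteration 2: rows with boss_id in {6,7,10} -> Pam (id 11, d 2), Mona (id 12, d 2), Vera (id 14, d 2).
Iteration 3: no rows with boss_id in {11,12,14}; recursion stops.
SUM(d) = 0 + 1 + 1 + 1 + 2 + 2 + 2 = 9.

9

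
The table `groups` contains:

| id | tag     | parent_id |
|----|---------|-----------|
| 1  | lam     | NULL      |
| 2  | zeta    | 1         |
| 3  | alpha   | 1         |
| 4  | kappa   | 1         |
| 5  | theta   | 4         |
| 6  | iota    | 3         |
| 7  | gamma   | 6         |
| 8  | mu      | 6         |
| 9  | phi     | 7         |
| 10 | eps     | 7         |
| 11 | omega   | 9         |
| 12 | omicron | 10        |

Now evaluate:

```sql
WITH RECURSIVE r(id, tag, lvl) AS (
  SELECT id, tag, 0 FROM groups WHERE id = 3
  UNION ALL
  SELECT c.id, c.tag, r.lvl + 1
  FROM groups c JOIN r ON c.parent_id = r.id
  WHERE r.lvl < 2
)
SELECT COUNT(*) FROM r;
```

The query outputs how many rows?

Base: id=3 (alpha) at lvl 0.
Iteration 1: rows with parent_id in {3} -> iota (id 6, lvl 1).
Iteration 2: rows with parent_id in {6} -> gamma (id 7, lvl 2), mu (id 8, lvl 2).
Iteration 3: lvl < 2 fails for all current rows; recursion stops.
Total rows emitted: 4.

4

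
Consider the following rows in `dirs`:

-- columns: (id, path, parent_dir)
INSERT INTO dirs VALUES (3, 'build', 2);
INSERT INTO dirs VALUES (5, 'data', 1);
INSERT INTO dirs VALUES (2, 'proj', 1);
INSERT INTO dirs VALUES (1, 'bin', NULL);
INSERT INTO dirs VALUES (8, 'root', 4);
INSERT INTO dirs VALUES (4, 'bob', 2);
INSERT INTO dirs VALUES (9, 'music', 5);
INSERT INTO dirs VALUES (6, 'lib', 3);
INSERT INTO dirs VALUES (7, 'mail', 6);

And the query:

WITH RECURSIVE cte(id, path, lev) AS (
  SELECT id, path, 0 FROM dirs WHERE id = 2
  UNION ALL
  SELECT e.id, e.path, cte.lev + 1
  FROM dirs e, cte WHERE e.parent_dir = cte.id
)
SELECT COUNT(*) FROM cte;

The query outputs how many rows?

Base: id=2 (proj) at lev 0.
Iteration 1: rows with parent_dir in {2} -> build (id 3, lev 1), bob (id 4, lev 1).
Iteration 2: rows with parent_dir in {3,4} -> lib (id 6, lev 2), root (id 8, lev 2).
Iteration 3: rows with parent_dir in {6,8} -> mail (id 7, lev 3).
Iteration 4: no rows with parent_dir in {7}; recursion stops.
Total rows emitted: 6.

6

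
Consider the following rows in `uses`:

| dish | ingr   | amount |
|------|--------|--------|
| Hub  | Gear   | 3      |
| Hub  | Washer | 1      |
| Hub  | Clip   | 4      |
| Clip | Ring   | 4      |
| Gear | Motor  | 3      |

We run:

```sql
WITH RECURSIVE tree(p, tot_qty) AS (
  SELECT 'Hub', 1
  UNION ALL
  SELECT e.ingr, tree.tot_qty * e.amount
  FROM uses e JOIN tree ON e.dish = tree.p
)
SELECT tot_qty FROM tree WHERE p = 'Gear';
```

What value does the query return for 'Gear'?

Base: (Hub, tot_qty=1).
Iteration 1: components of {Hub} -> Clip = 1*4 = 4, Gear = 1*3 = 3, Washer = 1*1 = 1.
Iteration 2: components of {Clip,Gear,Washer} -> Motor = 3*3 = 9, Ring = 4*4 = 16.
Iteration 3: no further components; recursion stops.

3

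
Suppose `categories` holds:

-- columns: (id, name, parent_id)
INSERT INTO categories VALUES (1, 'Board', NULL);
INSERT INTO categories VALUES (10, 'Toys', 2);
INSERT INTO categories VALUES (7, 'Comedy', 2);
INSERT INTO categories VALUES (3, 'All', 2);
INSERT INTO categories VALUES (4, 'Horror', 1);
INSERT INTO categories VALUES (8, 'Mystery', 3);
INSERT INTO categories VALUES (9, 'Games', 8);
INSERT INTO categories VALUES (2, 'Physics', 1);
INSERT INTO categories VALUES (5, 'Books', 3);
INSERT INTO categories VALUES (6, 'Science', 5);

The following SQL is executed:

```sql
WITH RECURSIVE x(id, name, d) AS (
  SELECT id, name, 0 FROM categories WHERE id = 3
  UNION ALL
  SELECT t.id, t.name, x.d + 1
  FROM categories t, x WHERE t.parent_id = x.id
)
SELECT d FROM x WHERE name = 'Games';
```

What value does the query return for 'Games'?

2

Base: id=3 (All) at d 0.
Iteration 1: rows with parent_id in {3} -> Books (id 5, d 1), Mystery (id 8, d 1).
Iteration 2: rows with parent_id in {5,8} -> Science (id 6, d 2), Games (id 9, d 2).
Iteration 3: no rows with parent_id in {6,9}; recursion stops.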